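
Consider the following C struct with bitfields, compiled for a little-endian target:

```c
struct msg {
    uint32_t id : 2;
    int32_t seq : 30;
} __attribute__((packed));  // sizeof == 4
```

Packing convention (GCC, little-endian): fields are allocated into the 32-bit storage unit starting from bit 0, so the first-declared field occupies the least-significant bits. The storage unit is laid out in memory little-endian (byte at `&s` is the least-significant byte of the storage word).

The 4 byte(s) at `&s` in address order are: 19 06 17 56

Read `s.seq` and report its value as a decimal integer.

[0]=0x19 [1]=0x06 [2]=0x17 [3]=0x56 (little-endian) → word 0x56170619
id [0+:2] = (word>>0) & 0x3 = 1
seq [2+:30] = (word>>2) & 0x3fffffff = 361087366  ←
seq signed 30b, MSB=0: value = 361087366

361087366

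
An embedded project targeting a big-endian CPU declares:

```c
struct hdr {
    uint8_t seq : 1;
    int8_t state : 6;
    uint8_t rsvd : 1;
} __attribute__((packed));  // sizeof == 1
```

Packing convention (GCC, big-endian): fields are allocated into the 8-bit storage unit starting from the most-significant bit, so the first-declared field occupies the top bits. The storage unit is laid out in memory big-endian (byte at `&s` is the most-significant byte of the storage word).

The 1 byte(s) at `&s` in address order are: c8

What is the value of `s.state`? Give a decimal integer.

[0]=0xc8 (big-endian) → word 0xc8
seq [7+:1] = (word>>7) & 0x1 = 1
state [1+:6] = (word>>1) & 0x3f = 36  ←
rsvd [0+:1] = (word>>0) & 0x1 = 0
state signed 6b, MSB=1: 36 - 64 = -28

-28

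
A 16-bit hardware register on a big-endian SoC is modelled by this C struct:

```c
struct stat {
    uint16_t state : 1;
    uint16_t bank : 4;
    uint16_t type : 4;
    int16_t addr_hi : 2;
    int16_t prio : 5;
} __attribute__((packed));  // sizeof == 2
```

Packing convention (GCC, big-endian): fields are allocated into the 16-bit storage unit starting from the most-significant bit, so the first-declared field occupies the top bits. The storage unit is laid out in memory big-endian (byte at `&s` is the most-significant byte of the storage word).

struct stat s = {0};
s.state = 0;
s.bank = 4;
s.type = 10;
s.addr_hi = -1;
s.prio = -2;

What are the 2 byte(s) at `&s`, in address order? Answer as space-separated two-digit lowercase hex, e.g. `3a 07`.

25 7e

[15+:1] state=0 & 0x1 = 0x0; word=0x0000
[11+:4] bank=4 & 0xf = 0x4; word=0x2000
[7+:4] type=10 & 0xf = 0xa; word=0x2500
[5+:2] addr_hi=-1 & 0x3 = 0x3; word=0x2560
[0+:5] prio=-2 & 0x1f = 0x1e; word=0x257e
word = 0x257e → big-endian bytes:
  [0]=0x25  [1]=0x7e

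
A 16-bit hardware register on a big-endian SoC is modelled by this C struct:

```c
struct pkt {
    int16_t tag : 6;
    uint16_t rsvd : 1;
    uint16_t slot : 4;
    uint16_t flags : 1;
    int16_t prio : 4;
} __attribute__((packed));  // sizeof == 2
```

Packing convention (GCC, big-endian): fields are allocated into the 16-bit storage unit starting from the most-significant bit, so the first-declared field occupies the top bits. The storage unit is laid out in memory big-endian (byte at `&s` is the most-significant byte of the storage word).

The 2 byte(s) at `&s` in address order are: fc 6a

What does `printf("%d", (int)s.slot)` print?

3

[0]=0xfc [1]=0x6a (big-endian) → word 0xfc6a
tag [10+:6] = (word>>10) & 0x3f = 63
rsvd [9+:1] = (word>>9) & 0x1 = 0
slot [5+:4] = (word>>5) & 0xf = 3  ←
flags [4+:1] = (word>>4) & 0x1 = 0
prio [0+:4] = (word>>0) & 0xf = 10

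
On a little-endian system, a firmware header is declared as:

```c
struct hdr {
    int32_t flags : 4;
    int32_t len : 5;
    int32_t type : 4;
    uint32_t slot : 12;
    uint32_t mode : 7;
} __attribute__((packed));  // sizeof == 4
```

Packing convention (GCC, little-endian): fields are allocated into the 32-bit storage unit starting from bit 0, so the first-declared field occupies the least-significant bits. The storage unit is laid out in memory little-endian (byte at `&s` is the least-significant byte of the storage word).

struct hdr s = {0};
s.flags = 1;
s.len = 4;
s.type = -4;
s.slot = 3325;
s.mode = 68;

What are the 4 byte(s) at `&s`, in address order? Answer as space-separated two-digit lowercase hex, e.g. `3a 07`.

flags:4 = 1 → 0x1 << 0 → word 0x00000001
len:5 = 4 → 0x4 << 4 → word 0x00000041
type:4 = -4 → 0xc << 9 → word 0x00001841
slot:12 = 3325 → 0xcfd << 13 → word 0x019fb841
mode:7 = 68 → 0x44 << 25 → word 0x899fb841
word = 0x899fb841 → little-endian bytes:
  [0]=0x41  [1]=0xb8  [2]=0x9f  [3]=0x89

41 b8 9f 89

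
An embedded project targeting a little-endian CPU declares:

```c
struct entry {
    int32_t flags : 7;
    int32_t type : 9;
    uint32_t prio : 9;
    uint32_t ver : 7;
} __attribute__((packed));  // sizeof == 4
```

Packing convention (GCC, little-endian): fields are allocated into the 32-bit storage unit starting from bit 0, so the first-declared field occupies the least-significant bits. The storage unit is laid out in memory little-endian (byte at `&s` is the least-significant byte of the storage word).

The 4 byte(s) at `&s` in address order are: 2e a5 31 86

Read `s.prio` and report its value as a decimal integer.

49

[0]=0x2e [1]=0xa5 [2]=0x31 [3]=0x86 (little-endian) → word 0x8631a52e
flags:7 @ bit 0 → (0x8631a52e>>0)&0x7f = 0x2e
type:9 @ bit 7 → (0x8631a52e>>7)&0x1ff = 0x14a
prio:9 @ bit 16 → (0x8631a52e>>16)&0x1ff = 0x31  ←
ver:7 @ bit 25 → (0x8631a52e>>25)&0x7f = 0x43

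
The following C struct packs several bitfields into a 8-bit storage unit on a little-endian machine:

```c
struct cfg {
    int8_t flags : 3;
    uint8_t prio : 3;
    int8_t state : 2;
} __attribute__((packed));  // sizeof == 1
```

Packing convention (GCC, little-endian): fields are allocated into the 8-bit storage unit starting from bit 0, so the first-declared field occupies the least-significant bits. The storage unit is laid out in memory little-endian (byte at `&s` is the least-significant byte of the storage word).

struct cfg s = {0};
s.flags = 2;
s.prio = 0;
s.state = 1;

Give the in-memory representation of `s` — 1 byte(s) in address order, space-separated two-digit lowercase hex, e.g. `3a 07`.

42

[0+:3] flags=2 & 0x7 = 0x2; word=0x02
[3+:3] prio=0 & 0x7 = 0x0; word=0x02
[6+:2] state=1 & 0x3 = 0x1; word=0x42
word = 0x42 → little-endian bytes:
  [0]=0x42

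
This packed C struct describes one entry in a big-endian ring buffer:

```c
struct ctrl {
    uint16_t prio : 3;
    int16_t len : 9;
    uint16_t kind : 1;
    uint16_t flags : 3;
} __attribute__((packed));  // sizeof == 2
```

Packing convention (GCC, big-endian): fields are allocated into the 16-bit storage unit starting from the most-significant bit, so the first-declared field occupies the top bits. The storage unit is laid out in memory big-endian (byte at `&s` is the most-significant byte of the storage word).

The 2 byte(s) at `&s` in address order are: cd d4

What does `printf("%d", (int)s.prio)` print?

6

[0]=0xcd [1]=0xd4 (big-endian) → word 0xcdd4
prio:3 @ bit 13 → (0xcdd4>>13)&0x7 = 0x6  ←
len:9 @ bit 4 → (0xcdd4>>4)&0x1ff = 0xdd
kind:1 @ bit 3 → (0xcdd4>>3)&0x1 = 0x0
flags:3 @ bit 0 → (0xcdd4>>0)&0x7 = 0x4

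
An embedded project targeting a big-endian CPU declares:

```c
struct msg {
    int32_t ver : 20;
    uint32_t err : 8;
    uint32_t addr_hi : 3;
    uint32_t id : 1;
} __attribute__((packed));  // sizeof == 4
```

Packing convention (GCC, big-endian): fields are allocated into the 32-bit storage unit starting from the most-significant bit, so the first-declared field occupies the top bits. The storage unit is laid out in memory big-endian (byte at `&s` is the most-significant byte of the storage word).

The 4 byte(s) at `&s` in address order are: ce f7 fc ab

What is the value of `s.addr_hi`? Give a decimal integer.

5

[0]=0xce [1]=0xf7 [2]=0xfc [3]=0xab (big-endian) → word 0xcef7fcab
ver:20 @ bit 12 → (0xcef7fcab>>12)&0xfffff = 0xcef7f
err:8 @ bit 4 → (0xcef7fcab>>4)&0xff = 0xca
addr_hi:3 @ bit 1 → (0xcef7fcab>>1)&0x7 = 0x5  ←
id:1 @ bit 0 → (0xcef7fcab>>0)&0x1 = 0x1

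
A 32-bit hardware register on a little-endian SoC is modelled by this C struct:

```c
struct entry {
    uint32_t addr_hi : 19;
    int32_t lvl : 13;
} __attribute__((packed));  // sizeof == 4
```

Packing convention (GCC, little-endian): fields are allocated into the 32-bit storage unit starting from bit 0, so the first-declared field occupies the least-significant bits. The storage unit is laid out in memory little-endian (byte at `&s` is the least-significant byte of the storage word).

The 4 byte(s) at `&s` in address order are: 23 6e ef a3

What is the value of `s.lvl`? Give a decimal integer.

[0]=0x23 [1]=0x6e [2]=0xef [3]=0xa3 (little-endian) → word 0xa3ef6e23
addr_hi [0+:19] = (word>>0) & 0x7ffff = 486947
lvl [19+:13] = (word>>19) & 0x1fff = 5245  ←
lvl signed 13b, MSB=1: 5245 - 8192 = -2947

-2947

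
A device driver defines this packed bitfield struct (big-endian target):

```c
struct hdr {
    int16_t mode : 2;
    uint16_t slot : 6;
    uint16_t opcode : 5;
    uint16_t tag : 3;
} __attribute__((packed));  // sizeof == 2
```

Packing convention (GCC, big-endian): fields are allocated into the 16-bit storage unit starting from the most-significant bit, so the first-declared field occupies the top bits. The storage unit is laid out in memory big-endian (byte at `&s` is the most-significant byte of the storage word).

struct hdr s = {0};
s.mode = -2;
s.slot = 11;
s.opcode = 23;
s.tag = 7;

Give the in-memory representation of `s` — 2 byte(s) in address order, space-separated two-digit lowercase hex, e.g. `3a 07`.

[14+:2] mode=-2 & 0x3 = 0x2; word=0x8000
[8+:6] slot=11 & 0x3f = 0xb; word=0x8b00
[3+:5] opcode=23 & 0x1f = 0x17; word=0x8bb8
[0+:3] tag=7 & 0x7 = 0x7; word=0x8bbf
word = 0x8bbf → big-endian bytes:
  [0]=0x8b  [1]=0xbf

8b bf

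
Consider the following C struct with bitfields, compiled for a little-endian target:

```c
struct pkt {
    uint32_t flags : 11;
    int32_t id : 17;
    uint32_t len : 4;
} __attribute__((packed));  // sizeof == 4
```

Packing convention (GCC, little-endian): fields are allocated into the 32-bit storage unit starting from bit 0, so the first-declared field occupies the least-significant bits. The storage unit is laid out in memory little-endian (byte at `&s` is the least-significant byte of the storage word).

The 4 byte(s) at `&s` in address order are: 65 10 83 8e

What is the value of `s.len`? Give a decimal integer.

8

[0]=0x65 [1]=0x10 [2]=0x83 [3]=0x8e (little-endian) → word 0x8e831065
flags [0+:11] = (word>>0) & 0x7ff = 101
id [11+:17] = (word>>11) & 0x1ffff = 118882
len [28+:4] = (word>>28) & 0xf = 8  ←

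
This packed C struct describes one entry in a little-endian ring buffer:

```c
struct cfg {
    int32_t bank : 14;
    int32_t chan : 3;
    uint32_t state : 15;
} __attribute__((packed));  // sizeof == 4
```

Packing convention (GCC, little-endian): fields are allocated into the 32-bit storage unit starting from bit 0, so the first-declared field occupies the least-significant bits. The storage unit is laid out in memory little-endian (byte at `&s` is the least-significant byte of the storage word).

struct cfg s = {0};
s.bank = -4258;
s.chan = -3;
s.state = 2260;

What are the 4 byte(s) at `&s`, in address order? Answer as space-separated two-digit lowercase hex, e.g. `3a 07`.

[0+:14] bank=-4258 & 0x3fff = 0x2f5e; word=0x00002f5e
[14+:3] chan=-3 & 0x7 = 0x5; word=0x00016f5e
[17+:15] state=2260 & 0x7fff = 0x8d4; word=0x11a96f5e
word = 0x11a96f5e → little-endian bytes:
  [0]=0x5e  [1]=0x6f  [2]=0xa9  [3]=0x11

5e 6f a9 11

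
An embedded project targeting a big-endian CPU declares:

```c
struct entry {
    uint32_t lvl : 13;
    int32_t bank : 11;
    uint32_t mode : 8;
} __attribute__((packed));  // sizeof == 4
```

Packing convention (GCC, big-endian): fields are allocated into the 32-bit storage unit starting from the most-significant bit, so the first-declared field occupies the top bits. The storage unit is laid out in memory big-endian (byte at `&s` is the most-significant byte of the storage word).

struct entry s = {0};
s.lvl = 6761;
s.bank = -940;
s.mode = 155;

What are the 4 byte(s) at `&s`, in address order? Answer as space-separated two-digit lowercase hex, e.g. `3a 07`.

d3 4c 54 9b

lvl (13b) val=6761 bits=0x1a69 at bit 19: 0xd3480000
bank (11b) val=-940 bits=0x454 at bit 8: 0xd34c5400
mode (8b) val=155 bits=0x9b at bit 0: 0xd34c549b
word = 0xd34c549b → big-endian bytes:
  [0]=0xd3  [1]=0x4c  [2]=0x54  [3]=0x9b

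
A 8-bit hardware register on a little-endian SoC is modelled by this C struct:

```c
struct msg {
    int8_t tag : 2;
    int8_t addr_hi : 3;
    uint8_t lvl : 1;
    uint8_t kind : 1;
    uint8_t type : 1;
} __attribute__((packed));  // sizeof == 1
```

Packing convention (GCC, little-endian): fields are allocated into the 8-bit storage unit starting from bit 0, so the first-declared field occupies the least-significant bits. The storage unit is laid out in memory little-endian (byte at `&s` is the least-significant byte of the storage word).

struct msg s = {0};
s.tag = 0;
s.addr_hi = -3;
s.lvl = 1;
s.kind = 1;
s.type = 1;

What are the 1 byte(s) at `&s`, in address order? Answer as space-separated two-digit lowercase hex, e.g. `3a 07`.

f4

[0+:2] tag=0 & 0x3 = 0x0; word=0x00
[2+:3] addr_hi=-3 & 0x7 = 0x5; word=0x14
[5+:1] lvl=1 & 0x1 = 0x1; word=0x34
[6+:1] kind=1 & 0x1 = 0x1; word=0x74
[7+:1] type=1 & 0x1 = 0x1; word=0xf4
word = 0xf4 → little-endian bytes:
  [0]=0xf4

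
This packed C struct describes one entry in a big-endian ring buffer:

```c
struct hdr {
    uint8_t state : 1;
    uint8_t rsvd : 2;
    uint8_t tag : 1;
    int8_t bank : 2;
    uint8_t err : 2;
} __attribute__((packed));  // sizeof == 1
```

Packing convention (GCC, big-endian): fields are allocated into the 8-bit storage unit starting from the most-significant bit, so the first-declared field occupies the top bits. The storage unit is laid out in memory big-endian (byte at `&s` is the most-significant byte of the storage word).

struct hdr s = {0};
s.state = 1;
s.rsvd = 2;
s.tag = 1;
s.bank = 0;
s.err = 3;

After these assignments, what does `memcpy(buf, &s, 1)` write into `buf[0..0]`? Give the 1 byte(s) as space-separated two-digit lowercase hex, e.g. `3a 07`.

d3

state (1b) val=1 bits=0x1 at bit 7: 0x80
rsvd (2b) val=2 bits=0x2 at bit 5: 0xc0
tag (1b) val=1 bits=0x1 at bit 4: 0xd0
bank (2b) val=0 bits=0x0 at bit 2: 0xd0
err (2b) val=3 bits=0x3 at bit 0: 0xd3
word = 0xd3 → big-endian bytes:
  [0]=0xd3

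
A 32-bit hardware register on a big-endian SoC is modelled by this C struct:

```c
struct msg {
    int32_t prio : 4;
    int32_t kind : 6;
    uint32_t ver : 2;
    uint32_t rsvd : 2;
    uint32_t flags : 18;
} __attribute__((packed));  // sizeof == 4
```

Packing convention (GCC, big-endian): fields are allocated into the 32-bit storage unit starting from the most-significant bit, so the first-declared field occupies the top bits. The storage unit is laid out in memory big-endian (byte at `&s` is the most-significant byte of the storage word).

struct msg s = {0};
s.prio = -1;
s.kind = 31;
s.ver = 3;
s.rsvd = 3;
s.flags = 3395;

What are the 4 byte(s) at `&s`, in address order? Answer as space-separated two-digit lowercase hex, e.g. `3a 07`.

[28+:4] prio=-1 & 0xf = 0xf; word=0xf0000000
[22+:6] kind=31 & 0x3f = 0x1f; word=0xf7c00000
[20+:2] ver=3 & 0x3 = 0x3; word=0xf7f00000
[18+:2] rsvd=3 & 0x3 = 0x3; word=0xf7fc0000
[0+:18] flags=3395 & 0x3ffff = 0xd43; word=0xf7fc0d43
word = 0xf7fc0d43 → big-endian bytes:
  [0]=0xf7  [1]=0xfc  [2]=0x0d  [3]=0x43

f7 fc 0d 43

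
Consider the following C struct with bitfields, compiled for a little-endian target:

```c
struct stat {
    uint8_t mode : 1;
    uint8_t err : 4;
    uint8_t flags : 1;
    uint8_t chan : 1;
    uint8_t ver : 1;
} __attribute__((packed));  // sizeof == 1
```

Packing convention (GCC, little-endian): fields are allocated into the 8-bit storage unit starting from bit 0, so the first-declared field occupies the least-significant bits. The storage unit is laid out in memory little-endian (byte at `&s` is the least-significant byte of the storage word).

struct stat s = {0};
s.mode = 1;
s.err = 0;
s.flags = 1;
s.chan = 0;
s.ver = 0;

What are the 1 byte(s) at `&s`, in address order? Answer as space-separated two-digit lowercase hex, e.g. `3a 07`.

mode:1 = 1 → 0x1 << 0 → word 0x01
err:4 = 0 → 0x0 << 1 → word 0x01
flags:1 = 1 → 0x1 << 5 → word 0x21
chan:1 = 0 → 0x0 << 6 → word 0x21
ver:1 = 0 → 0x0 << 7 → word 0x21
word = 0x21 → little-endian bytes:
  [0]=0x21

21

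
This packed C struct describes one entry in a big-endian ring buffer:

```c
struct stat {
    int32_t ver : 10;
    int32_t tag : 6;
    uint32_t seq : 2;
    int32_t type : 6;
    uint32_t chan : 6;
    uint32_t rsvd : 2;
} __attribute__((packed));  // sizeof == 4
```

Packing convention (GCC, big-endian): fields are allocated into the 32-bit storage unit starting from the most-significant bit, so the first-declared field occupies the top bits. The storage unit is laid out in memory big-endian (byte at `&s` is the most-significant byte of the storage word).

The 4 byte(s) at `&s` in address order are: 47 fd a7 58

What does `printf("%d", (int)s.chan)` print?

22

[0]=0x47 [1]=0xfd [2]=0xa7 [3]=0x58 (big-endian) → word 0x47fda758
ver:10 @ bit 22 → (0x47fda758>>22)&0x3ff = 0x11f
tag:6 @ bit 16 → (0x47fda758>>16)&0x3f = 0x3d
seq:2 @ bit 14 → (0x47fda758>>14)&0x3 = 0x2
type:6 @ bit 8 → (0x47fda758>>8)&0x3f = 0x27
chan:6 @ bit 2 → (0x47fda758>>2)&0x3f = 0x16  ←
rsvd:2 @ bit 0 → (0x47fda758>>0)&0x3 = 0x0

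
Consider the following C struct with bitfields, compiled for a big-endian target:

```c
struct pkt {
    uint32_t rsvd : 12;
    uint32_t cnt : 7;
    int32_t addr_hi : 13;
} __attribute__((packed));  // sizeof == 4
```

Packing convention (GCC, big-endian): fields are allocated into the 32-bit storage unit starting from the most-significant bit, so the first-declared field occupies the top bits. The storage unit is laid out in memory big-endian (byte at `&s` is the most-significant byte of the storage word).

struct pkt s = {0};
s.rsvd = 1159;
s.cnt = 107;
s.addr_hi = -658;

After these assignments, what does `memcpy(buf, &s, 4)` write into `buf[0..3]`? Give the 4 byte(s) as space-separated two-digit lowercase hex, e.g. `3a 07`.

48 7d 7d 6e

[20+:12] rsvd=1159 & 0xfff = 0x487; word=0x48700000
[13+:7] cnt=107 & 0x7f = 0x6b; word=0x487d6000
[0+:13] addr_hi=-658 & 0x1fff = 0x1d6e; word=0x487d7d6e
word = 0x487d7d6e → big-endian bytes:
  [0]=0x48  [1]=0x7d  [2]=0x7d  [3]=0x6e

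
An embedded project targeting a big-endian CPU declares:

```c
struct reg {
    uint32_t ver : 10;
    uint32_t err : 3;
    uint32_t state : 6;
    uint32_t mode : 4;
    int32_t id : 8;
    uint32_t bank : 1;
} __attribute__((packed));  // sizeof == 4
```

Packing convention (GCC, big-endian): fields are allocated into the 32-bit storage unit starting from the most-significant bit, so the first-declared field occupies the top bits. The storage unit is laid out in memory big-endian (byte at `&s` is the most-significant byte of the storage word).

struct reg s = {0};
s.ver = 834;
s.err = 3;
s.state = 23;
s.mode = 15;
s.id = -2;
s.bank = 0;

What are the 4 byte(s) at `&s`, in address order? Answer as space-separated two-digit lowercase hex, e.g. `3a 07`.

d0 9a ff fc

[22+:10] ver=834 & 0x3ff = 0x342; word=0xd0800000
[19+:3] err=3 & 0x7 = 0x3; word=0xd0980000
[13+:6] state=23 & 0x3f = 0x17; word=0xd09ae000
[9+:4] mode=15 & 0xf = 0xf; word=0xd09afe00
[1+:8] id=-2 & 0xff = 0xfe; word=0xd09afffc
[0+:1] bank=0 & 0x1 = 0x0; word=0xd09afffc
word = 0xd09afffc → big-endian bytes:
  [0]=0xd0  [1]=0x9a  [2]=0xff  [3]=0xfc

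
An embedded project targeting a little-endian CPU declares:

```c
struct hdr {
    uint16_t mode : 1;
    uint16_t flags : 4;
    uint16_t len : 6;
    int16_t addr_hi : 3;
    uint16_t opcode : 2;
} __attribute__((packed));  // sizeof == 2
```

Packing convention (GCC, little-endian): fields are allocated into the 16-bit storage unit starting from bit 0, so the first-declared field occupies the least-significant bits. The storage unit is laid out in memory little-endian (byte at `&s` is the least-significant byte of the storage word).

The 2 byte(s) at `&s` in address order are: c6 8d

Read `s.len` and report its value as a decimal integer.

[0]=0xc6 [1]=0x8d (little-endian) → word 0x8dc6
mode [0+:1] = (word>>0) & 0x1 = 0
flags [1+:4] = (word>>1) & 0xf = 3
len [5+:6] = (word>>5) & 0x3f = 46  ←
addr_hi [11+:3] = (word>>11) & 0x7 = 1
opcode [14+:2] = (word>>14) & 0x3 = 2

46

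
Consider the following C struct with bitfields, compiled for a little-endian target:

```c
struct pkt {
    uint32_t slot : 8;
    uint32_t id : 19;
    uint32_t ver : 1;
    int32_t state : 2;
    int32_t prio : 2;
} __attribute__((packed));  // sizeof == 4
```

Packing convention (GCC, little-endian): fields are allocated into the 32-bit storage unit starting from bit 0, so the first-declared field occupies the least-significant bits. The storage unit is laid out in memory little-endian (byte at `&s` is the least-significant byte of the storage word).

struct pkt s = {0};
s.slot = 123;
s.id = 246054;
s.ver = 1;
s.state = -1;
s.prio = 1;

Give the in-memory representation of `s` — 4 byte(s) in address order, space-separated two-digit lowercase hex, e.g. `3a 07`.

[0+:8] slot=123 & 0xff = 0x7b; word=0x0000007b
[8+:19] id=246054 & 0x7ffff = 0x3c126; word=0x03c1267b
[27+:1] ver=1 & 0x1 = 0x1; word=0x0bc1267b
[28+:2] state=-1 & 0x3 = 0x3; word=0x3bc1267b
[30+:2] prio=1 & 0x3 = 0x1; word=0x7bc1267b
word = 0x7bc1267b → little-endian bytes:
  [0]=0x7b  [1]=0x26  [2]=0xc1  [3]=0x7b

7b 26 c1 7b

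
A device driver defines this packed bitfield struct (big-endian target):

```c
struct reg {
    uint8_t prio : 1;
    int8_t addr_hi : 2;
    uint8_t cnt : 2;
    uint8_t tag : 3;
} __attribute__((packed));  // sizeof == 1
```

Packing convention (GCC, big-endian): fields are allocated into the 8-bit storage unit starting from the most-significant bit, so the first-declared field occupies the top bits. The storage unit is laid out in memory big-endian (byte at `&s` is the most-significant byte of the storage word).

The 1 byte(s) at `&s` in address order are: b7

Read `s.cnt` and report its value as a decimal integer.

2

[0]=0xb7 (big-endian) → word 0xb7
prio:1 @ bit 7 → (0xb7>>7)&0x1 = 0x1
addr_hi:2 @ bit 5 → (0xb7>>5)&0x3 = 0x1
cnt:2 @ bit 3 → (0xb7>>3)&0x3 = 0x2  ←
tag:3 @ bit 0 → (0xb7>>0)&0x7 = 0x7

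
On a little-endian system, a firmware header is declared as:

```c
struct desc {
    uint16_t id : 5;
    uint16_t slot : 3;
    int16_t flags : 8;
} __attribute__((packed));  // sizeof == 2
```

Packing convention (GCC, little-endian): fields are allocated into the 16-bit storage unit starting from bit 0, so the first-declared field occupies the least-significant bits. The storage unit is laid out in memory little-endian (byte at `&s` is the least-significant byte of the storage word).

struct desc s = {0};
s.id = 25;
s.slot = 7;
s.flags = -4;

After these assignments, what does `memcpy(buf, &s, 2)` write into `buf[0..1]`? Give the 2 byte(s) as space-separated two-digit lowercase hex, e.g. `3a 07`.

f9 fc

id (5b) val=25 bits=0x19 at bit 0: 0x0019
slot (3b) val=7 bits=0x7 at bit 5: 0x00f9
flags (8b) val=-4 bits=0xfc at bit 8: 0xfcf9
word = 0xfcf9 → little-endian bytes:
  [0]=0xf9  [1]=0xfc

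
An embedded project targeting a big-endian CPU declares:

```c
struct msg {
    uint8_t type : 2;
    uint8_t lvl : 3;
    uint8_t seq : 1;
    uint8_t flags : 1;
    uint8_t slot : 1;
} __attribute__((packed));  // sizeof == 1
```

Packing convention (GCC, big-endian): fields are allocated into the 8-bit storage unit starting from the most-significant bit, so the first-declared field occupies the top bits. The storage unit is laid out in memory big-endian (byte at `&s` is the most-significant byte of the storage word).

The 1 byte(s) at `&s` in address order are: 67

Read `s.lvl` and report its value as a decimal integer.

4

[0]=0x67 (big-endian) → word 0x67
type:2 @ bit 6 → (0x67>>6)&0x3 = 0x1
lvl:3 @ bit 3 → (0x67>>3)&0x7 = 0x4  ←
seq:1 @ bit 2 → (0x67>>2)&0x1 = 0x1
flags:1 @ bit 1 → (0x67>>1)&0x1 = 0x1
slot:1 @ bit 0 → (0x67>>0)&0x1 = 0x1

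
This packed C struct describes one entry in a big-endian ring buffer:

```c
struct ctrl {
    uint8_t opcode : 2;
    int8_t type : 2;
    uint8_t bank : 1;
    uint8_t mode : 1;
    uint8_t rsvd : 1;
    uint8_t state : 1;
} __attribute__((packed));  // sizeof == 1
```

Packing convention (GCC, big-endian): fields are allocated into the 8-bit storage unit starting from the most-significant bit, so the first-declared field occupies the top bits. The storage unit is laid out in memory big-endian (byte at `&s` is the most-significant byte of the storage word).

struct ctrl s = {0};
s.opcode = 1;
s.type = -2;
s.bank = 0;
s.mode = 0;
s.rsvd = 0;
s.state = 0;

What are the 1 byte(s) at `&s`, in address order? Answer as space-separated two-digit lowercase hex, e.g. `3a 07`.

60

opcode (2b) val=1 bits=0x1 at bit 6: 0x40
type (2b) val=-2 bits=0x2 at bit 4: 0x60
bank (1b) val=0 bits=0x0 at bit 3: 0x60
mode (1b) val=0 bits=0x0 at bit 2: 0x60
rsvd (1b) val=0 bits=0x0 at bit 1: 0x60
state (1b) val=0 bits=0x0 at bit 0: 0x60
word = 0x60 → big-endian bytes:
  [0]=0x60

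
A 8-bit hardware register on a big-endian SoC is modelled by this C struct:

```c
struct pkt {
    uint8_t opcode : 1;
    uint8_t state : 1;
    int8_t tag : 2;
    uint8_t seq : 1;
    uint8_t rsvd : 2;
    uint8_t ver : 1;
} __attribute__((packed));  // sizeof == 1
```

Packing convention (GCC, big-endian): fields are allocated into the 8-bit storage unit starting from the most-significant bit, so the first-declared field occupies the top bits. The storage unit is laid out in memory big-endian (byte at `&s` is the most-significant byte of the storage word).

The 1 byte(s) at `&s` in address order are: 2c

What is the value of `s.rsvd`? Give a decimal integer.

[0]=0x2c (big-endian) → word 0x2c
opcode:1 @ bit 7 → (0x2c>>7)&0x1 = 0x0
state:1 @ bit 6 → (0x2c>>6)&0x1 = 0x0
tag:2 @ bit 4 → (0x2c>>4)&0x3 = 0x2
seq:1 @ bit 3 → (0x2c>>3)&0x1 = 0x1
rsvd:2 @ bit 1 → (0x2c>>1)&0x3 = 0x2  ←
ver:1 @ bit 0 → (0x2c>>0)&0x1 = 0x0

2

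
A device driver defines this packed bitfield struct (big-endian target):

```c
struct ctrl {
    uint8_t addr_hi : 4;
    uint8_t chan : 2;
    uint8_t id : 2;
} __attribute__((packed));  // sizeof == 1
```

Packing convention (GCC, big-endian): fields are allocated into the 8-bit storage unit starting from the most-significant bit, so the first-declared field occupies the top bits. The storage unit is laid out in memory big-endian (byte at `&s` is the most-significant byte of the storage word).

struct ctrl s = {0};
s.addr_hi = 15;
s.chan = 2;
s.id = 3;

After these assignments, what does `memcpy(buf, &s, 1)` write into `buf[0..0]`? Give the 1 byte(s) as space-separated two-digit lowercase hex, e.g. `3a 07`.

addr_hi:4 = 15 → 0xf << 4 → word 0xf0
chan:2 = 2 → 0x2 << 2 → word 0xf8
id:2 = 3 → 0x3 << 0 → word 0xfb
word = 0xfb → big-endian bytes:
  [0]=0xfb

fb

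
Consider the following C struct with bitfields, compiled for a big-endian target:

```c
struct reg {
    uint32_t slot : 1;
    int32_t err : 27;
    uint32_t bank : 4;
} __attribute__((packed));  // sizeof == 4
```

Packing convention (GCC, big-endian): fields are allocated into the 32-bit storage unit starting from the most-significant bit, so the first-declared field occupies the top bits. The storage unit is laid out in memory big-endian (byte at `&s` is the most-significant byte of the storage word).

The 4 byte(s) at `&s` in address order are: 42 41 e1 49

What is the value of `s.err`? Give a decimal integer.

-64741868

[0]=0x42 [1]=0x41 [2]=0xe1 [3]=0x49 (big-endian) → word 0x4241e149
slot:1 @ bit 31 → (0x4241e149>>31)&0x1 = 0x0
err:27 @ bit 4 → (0x4241e149>>4)&0x7ffffff = 0x4241e14  ←
bank:4 @ bit 0 → (0x4241e149>>0)&0xf = 0x9
err signed 27b, MSB=1: 69475860 - 134217728 = -64741868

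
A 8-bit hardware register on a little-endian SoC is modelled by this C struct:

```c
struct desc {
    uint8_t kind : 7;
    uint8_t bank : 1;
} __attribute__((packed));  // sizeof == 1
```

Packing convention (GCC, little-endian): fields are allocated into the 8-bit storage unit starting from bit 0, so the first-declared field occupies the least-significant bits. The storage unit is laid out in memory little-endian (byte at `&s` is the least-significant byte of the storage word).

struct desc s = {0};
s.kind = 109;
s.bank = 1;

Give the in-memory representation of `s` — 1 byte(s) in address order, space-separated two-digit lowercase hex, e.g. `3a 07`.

[0+:7] kind=109 & 0x7f = 0x6d; word=0x6d
[7+:1] bank=1 & 0x1 = 0x1; word=0xed
word = 0xed → little-endian bytes:
  [0]=0xed

ed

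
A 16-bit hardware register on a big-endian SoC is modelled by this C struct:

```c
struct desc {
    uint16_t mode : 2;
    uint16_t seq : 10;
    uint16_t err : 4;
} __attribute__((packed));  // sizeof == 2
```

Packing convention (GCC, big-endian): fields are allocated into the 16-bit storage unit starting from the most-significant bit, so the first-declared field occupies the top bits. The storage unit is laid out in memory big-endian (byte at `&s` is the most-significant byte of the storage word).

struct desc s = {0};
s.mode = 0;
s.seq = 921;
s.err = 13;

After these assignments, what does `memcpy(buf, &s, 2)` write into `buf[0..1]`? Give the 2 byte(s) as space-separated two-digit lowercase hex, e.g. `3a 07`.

[14+:2] mode=0 & 0x3 = 0x0; word=0x0000
[4+:10] seq=921 & 0x3ff = 0x399; word=0x3990
[0+:4] err=13 & 0xf = 0xd; word=0x399d
word = 0x399d → big-endian bytes:
  [0]=0x39  [1]=0x9d

39 9d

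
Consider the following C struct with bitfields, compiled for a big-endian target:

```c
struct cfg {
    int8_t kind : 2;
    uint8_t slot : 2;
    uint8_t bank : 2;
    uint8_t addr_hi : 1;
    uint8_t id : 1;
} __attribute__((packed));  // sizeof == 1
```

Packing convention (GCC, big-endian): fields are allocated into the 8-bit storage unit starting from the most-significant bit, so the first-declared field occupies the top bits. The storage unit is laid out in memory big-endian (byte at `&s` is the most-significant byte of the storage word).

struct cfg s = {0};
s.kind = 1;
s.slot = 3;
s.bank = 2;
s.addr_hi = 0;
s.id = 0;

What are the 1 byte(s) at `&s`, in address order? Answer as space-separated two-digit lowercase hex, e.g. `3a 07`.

78

kind (2b) val=1 bits=0x1 at bit 6: 0x40
slot (2b) val=3 bits=0x3 at bit 4: 0x70
bank (2b) val=2 bits=0x2 at bit 2: 0x78
addr_hi (1b) val=0 bits=0x0 at bit 1: 0x78
id (1b) val=0 bits=0x0 at bit 0: 0x78
word = 0x78 → big-endian bytes:
  [0]=0x78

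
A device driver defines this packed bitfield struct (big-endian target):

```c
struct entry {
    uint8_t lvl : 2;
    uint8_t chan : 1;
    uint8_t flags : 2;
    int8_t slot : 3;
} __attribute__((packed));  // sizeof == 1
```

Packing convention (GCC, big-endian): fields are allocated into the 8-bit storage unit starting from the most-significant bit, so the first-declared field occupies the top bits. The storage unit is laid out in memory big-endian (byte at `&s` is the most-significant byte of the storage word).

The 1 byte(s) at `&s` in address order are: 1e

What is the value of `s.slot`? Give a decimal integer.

[0]=0x1e (big-endian) → word 0x1e
lvl:2 @ bit 6 → (0x1e>>6)&0x3 = 0x0
chan:1 @ bit 5 → (0x1e>>5)&0x1 = 0x0
flags:2 @ bit 3 → (0x1e>>3)&0x3 = 0x3
slot:3 @ bit 0 → (0x1e>>0)&0x7 = 0x6  ←
slot signed 3b, MSB=1: 6 - 8 = -2

-2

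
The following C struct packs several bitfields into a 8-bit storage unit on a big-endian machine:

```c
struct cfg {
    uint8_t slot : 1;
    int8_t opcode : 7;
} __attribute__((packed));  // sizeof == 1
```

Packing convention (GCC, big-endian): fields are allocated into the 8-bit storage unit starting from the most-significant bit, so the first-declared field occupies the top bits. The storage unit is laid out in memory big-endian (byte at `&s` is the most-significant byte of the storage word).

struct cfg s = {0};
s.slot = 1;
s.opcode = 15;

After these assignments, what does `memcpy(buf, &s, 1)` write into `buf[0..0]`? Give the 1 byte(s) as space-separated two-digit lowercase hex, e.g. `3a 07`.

8f

slot:1 = 1 → 0x1 << 7 → word 0x80
opcode:7 = 15 → 0xf << 0 → word 0x8f
word = 0x8f → big-endian bytes:
  [0]=0x8f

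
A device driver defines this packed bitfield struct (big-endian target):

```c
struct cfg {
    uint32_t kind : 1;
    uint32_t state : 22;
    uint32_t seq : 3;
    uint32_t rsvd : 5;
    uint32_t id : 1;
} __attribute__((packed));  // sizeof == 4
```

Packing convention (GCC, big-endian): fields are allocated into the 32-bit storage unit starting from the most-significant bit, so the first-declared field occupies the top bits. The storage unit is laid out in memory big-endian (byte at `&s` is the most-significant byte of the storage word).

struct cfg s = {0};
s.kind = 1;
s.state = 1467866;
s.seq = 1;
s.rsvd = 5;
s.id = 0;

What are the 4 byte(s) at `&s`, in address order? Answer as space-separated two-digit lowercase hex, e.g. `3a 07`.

ac cb b4 4a

kind (1b) val=1 bits=0x1 at bit 31: 0x80000000
state (22b) val=1467866 bits=0x1665da at bit 9: 0xaccbb400
seq (3b) val=1 bits=0x1 at bit 6: 0xaccbb440
rsvd (5b) val=5 bits=0x5 at bit 1: 0xaccbb44a
id (1b) val=0 bits=0x0 at bit 0: 0xaccbb44a
word = 0xaccbb44a → big-endian bytes:
  [0]=0xac  [1]=0xcb  [2]=0xb4  [3]=0x4a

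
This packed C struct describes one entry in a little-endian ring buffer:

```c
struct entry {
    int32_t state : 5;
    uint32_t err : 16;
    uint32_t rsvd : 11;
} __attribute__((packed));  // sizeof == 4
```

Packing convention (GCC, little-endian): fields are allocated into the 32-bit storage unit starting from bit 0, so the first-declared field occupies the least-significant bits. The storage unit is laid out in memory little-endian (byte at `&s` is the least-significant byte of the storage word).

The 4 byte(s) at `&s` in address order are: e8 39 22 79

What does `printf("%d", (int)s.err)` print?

4559

[0]=0xe8 [1]=0x39 [2]=0x22 [3]=0x79 (little-endian) → word 0x792239e8
state [0+:5] = (word>>0) & 0x1f = 8
err [5+:16] = (word>>5) & 0xffff = 4559  ←
rsvd [21+:11] = (word>>21) & 0x7ff = 969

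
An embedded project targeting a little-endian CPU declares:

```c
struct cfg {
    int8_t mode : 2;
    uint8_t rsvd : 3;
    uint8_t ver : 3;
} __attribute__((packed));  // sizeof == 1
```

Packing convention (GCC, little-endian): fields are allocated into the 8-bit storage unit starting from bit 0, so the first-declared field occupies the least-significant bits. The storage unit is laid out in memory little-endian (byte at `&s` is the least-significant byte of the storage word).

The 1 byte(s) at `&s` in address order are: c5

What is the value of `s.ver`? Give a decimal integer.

6

[0]=0xc5 (little-endian) → word 0xc5
mode [0+:2] = (word>>0) & 0x3 = 1
rsvd [2+:3] = (word>>2) & 0x7 = 1
ver [5+:3] = (word>>5) & 0x7 = 6  ←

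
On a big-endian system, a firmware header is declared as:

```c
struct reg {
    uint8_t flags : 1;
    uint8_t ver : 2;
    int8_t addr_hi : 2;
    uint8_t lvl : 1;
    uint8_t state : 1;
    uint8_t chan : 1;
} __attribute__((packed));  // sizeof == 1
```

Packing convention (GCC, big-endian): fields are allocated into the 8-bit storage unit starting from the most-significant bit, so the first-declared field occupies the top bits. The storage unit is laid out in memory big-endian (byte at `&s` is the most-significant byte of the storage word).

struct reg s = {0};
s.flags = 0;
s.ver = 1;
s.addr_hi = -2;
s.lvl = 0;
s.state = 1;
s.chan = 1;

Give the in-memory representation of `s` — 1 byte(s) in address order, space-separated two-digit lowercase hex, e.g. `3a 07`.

[7+:1] flags=0 & 0x1 = 0x0; word=0x00
[5+:2] ver=1 & 0x3 = 0x1; word=0x20
[3+:2] addr_hi=-2 & 0x3 = 0x2; word=0x30
[2+:1] lvl=0 & 0x1 = 0x0; word=0x30
[1+:1] state=1 & 0x1 = 0x1; word=0x32
[0+:1] chan=1 & 0x1 = 0x1; word=0x33
word = 0x33 → big-endian bytes:
  [0]=0x33

33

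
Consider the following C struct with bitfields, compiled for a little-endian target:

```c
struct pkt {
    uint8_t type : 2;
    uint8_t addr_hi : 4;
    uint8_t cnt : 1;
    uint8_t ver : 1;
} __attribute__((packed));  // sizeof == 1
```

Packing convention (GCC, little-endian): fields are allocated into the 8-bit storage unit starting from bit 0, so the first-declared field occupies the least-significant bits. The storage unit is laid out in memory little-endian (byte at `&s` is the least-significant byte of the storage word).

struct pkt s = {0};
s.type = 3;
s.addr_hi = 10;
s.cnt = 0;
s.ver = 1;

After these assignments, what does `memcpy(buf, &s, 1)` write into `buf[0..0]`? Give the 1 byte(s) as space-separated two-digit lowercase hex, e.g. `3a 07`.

ab

[0+:2] type=3 & 0x3 = 0x3; word=0x03
[2+:4] addr_hi=10 & 0xf = 0xa; word=0x2b
[6+:1] cnt=0 & 0x1 = 0x0; word=0x2b
[7+:1] ver=1 & 0x1 = 0x1; word=0xab
word = 0xab → little-endian bytes:
  [0]=0xab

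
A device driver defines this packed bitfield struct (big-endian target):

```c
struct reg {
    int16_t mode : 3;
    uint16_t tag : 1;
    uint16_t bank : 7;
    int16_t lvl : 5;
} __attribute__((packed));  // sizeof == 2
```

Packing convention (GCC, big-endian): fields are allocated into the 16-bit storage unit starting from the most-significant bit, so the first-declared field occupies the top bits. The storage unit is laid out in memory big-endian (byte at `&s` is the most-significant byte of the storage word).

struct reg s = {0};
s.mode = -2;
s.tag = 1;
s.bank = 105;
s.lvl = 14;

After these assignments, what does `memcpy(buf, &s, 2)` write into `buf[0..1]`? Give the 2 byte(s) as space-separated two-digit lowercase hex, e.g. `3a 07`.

dd 2e

[13+:3] mode=-2 & 0x7 = 0x6; word=0xc000
[12+:1] tag=1 & 0x1 = 0x1; word=0xd000
[5+:7] bank=105 & 0x7f = 0x69; word=0xdd20
[0+:5] lvl=14 & 0x1f = 0xe; word=0xdd2e
word = 0xdd2e → big-endian bytes:
  [0]=0xdd  [1]=0x2e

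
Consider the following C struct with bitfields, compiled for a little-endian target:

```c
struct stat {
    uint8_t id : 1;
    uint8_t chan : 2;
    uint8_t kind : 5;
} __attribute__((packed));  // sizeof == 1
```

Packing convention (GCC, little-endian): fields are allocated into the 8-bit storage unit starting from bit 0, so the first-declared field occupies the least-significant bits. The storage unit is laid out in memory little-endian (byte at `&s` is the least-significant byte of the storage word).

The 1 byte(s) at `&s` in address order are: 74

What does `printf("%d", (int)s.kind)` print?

14

[0]=0x74 (little-endian) → word 0x74
id [0+:1] = (word>>0) & 0x1 = 0
chan [1+:2] = (word>>1) & 0x3 = 2
kind [3+:5] = (word>>3) & 0x1f = 14  ←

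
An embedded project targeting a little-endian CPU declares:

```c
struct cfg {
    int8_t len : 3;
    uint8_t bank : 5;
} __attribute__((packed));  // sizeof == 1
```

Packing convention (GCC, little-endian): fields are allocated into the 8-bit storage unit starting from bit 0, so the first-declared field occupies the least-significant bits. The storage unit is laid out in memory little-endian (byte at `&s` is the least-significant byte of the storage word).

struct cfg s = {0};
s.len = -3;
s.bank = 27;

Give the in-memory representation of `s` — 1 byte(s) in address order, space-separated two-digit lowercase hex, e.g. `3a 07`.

len:3 = -3 → 0x5 << 0 → word 0x05
bank:5 = 27 → 0x1b << 3 → word 0xdd
word = 0xdd → little-endian bytes:
  [0]=0xdd

dd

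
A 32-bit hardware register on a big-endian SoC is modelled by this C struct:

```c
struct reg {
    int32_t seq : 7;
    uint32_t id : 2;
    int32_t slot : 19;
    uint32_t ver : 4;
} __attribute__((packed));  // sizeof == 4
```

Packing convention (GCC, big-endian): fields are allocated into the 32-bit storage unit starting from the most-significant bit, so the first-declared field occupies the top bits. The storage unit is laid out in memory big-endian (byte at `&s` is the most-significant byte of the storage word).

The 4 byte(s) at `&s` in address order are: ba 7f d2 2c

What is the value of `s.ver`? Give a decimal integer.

[0]=0xba [1]=0x7f [2]=0xd2 [3]=0x2c (big-endian) → word 0xba7fd22c
seq [25+:7] = (word>>25) & 0x7f = 93
id [23+:2] = (word>>23) & 0x3 = 0
slot [4+:19] = (word>>4) & 0x7ffff = 523554
ver [0+:4] = (word>>0) & 0xf = 12  ←

12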